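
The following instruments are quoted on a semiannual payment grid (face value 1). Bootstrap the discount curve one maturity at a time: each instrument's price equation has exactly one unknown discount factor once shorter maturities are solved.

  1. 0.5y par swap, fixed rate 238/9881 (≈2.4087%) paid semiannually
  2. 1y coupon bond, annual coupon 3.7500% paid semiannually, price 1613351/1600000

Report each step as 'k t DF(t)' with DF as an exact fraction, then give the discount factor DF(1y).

step 1 [0.5y] swap r/2=119/9881: DF=(1 − 119/9881·(0))/(1+119/9881) = 9881/10000 ≈ 0.988100
step 2 [1y] bond c/2=3/160: DF=(1613351/1600000 − 3/160·(0.988100))/(1+3/160) = 2429/2500 ≈ 0.971600

1 1/2 9881/10000
2 1 2429/2500
DF(1y) = 2429/2500 ≈ 0.971600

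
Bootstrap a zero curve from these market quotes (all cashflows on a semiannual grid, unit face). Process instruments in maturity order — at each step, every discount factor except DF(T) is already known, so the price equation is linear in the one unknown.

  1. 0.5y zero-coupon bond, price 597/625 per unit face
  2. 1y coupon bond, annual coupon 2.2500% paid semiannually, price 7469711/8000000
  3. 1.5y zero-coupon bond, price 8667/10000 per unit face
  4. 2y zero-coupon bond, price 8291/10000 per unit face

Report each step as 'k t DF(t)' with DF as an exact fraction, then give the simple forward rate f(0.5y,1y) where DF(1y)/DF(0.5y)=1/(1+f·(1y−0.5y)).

1 1/2 597/625
2 1 9127/10000
3 3/2 8667/10000
4 2 8291/10000
f(0.5y,1y) = ((597/625)/(9127/10000) − 1)/(1/2) = 850/9127 ≈ 9.3130%

step 1 [0.5y] zero: DF = P = 597/625 ≈ 0.955200
step 2 [1y] bond c/2=9/800: DF=(7469711/8000000 − 9/800·(0.955200))/(1+9/800) = 9127/10000 ≈ 0.912700
step 3 [1.5y] zero: DF = P = 8667/10000 ≈ 0.866700
step 4 [2y] zero: DF = P = 8291/10000 ≈ 0.829100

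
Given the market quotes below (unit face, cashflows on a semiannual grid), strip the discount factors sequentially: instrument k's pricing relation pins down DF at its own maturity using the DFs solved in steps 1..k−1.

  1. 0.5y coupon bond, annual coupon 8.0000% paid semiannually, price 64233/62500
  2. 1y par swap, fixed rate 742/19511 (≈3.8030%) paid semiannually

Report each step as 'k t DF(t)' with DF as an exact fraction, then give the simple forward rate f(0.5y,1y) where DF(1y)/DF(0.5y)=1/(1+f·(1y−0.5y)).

1 1/2 4941/5000
2 1 9629/10000
f(0.5y,1y) = ((4941/5000)/(9629/10000) − 1)/(1/2) = 506/9629 ≈ 5.2550%

step 1 [0.5y] bond c/2=1/25: DF=(64233/62500 − 1/25·(0))/(1+1/25) = 4941/5000 ≈ 0.988200
step 2 [1y] swap r/2=371/19511: DF=(1 − 371/19511·(0.988200))/(1+371/19511) = 9629/10000 ≈ 0.962900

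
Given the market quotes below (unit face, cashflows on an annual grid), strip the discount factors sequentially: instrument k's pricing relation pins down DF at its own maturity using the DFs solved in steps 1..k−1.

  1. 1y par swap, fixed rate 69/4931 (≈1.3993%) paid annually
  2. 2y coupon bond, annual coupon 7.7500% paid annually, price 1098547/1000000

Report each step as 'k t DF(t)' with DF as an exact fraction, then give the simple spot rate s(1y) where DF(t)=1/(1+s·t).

step 1 [1y] swap r/1=69/4931: DF=(1 − 69/4931·(0))/(1+69/4931) = 4931/5000 ≈ 0.986200
step 2 [2y] bond c/1=31/400: DF=(1098547/1000000 − 31/400·(0.986200))/(1+31/400) = 4743/5000 ≈ 0.948600

1 1 4931/5000
2 2 4743/5000
s(1y) = (1/(4931/5000) − 1)/(1) = 69/4931 ≈ 1.3993%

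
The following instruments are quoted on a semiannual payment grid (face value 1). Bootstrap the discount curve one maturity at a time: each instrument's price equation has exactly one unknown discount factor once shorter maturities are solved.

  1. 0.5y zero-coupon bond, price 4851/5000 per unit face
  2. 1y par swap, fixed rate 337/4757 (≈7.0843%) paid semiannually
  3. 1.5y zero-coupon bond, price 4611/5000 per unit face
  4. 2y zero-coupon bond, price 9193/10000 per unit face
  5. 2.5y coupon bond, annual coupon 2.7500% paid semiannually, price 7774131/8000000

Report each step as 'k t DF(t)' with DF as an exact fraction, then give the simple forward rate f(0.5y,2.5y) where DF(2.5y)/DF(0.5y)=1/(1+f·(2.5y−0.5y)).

step 1 [0.5y] zero: DF = P = 4851/5000 ≈ 0.970200
step 2 [1y] swap r/2=337/9514: DF=(1 − 337/9514·(0.970200))/(1+337/9514) = 4663/5000 ≈ 0.932600
step 3 [1.5y] zero: DF = P = 4611/5000 ≈ 0.922200
step 4 [2y] zero: DF = P = 9193/10000 ≈ 0.919300
step 5 [2.5y] bond c/2=11/800: DF=(7774131/8000000 − 11/800·(0.970200+0.932600+0.922200+0.919300))/(1+11/800) = 4539/5000 ≈ 0.907800

1 1/2 4851/5000
2 1 4663/5000
3 3/2 4611/5000
4 2 9193/10000
5 5/2 4539/5000
f(0.5y,2.5y) = ((4851/5000)/(4539/5000) − 1)/(2) = 52/1513 ≈ 3.4369%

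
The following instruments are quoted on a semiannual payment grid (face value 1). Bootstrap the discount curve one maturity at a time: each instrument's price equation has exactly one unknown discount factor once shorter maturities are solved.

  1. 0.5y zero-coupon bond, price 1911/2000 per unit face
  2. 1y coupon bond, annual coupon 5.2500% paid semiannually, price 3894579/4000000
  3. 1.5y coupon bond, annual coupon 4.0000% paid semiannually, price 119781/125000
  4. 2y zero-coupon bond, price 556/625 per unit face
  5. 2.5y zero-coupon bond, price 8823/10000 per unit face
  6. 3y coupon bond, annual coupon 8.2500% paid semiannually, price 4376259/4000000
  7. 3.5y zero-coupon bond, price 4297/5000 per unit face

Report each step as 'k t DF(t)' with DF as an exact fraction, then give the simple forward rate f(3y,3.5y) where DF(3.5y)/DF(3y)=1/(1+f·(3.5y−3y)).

step 1 [0.5y] zero: DF = P = 1911/2000 ≈ 0.955500
step 2 [1y] bond c/2=21/800: DF=(3894579/4000000 − 21/800·(0.955500))/(1+21/800) = 9243/10000 ≈ 0.924300
step 3 [1.5y] bond c/2=1/50: DF=(119781/125000 − 1/50·(0.955500+0.924300))/(1+1/50) = 4513/5000 ≈ 0.902600
step 4 [2y] zero: DF = P = 556/625 ≈ 0.889600
step 5 [2.5y] zero: DF = P = 8823/10000 ≈ 0.882300
step 6 [3y] bond c/2=33/800: DF=(4376259/4000000 − 33/800·(0.955500+0.924300+0.902600+0.889600+0.882300))/(1+33/800) = 8703/10000 ≈ 0.870300
step 7 [3.5y] zero: DF = P = 4297/5000 ≈ 0.859400

1 1/2 1911/2000
2 1 9243/10000
3 3/2 4513/5000
4 2 556/625
5 5/2 8823/10000
6 3 8703/10000
7 7/2 4297/5000
f(3y,3.5y) = ((8703/10000)/(4297/5000) − 1)/(1/2) = 109/4297 ≈ 2.5367%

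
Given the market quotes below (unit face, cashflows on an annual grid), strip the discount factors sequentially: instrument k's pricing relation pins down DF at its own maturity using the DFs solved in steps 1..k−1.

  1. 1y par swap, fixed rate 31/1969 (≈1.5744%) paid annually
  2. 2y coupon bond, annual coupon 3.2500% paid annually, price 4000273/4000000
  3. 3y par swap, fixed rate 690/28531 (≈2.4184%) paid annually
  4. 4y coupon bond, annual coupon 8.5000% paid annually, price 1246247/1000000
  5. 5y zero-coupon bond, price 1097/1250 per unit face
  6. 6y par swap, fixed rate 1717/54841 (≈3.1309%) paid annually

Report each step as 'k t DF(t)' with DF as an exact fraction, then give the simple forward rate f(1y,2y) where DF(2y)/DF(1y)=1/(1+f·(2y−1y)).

1 1 1969/2000
2 2 586/625
3 3 931/1000
4 4 9251/10000
5 5 1097/1250
6 6 8283/10000
f(1y,2y) = ((1969/2000)/(586/625) − 1)/(1) = 469/9376 ≈ 5.0021%

step 1 [1y] swap r/1=31/1969: DF=(1 − 31/1969·(0))/(1+31/1969) = 1969/2000 ≈ 0.984500
step 2 [2y] bond c/1=13/400: DF=(4000273/4000000 − 13/400·(0.984500))/(1+13/400) = 586/625 ≈ 0.937600
step 3 [3y] swap r/1=690/28531: DF=(1 − 690/28531·(0.984500+0.937600))/(1+690/28531) = 931/1000 ≈ 0.931000
step 4 [4y] bond c/1=17/200: DF=(1246247/1000000 − 17/200·(0.984500+0.937600+0.931000))/(1+17/200) = 9251/10000 ≈ 0.925100
step 5 [5y] zero: DF = P = 1097/1250 ≈ 0.877600
step 6 [6y] swap r/1=1717/54841: DF=(1 − 1717/54841·(0.984500+0.937600+0.931000+0.925100+0.877600))/(1+1717/54841) = 8283/10000 ≈ 0.828300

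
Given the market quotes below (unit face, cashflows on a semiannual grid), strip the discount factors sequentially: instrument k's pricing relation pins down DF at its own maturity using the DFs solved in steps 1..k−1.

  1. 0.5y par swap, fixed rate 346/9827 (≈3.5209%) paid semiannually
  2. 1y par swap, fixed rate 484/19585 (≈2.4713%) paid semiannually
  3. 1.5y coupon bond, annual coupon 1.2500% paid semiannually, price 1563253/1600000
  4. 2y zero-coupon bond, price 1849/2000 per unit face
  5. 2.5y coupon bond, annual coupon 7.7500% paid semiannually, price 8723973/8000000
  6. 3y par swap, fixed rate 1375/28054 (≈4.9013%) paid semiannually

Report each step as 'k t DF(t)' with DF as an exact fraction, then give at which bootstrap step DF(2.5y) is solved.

1 1/2 9827/10000
2 1 4879/5000
3 3/2 2397/2500
4 2 1849/2000
5 5/2 1813/2000
6 3 69/80
DF(2.5y) is solved at step 5

step 1 [0.5y] swap r/2=173/9827: DF=(1 − 173/9827·(0))/(1+173/9827) = 9827/10000 ≈ 0.982700
step 2 [1y] swap r/2=242/19585: DF=(1 − 242/19585·(0.982700))/(1+242/19585) = 4879/5000 ≈ 0.975800
step 3 [1.5y] bond c/2=1/160: DF=(1563253/1600000 − 1/160·(0.982700+0.975800))/(1+1/160) = 2397/2500 ≈ 0.958800
step 4 [2y] zero: DF = P = 1849/2000 ≈ 0.924500
step 5 [2.5y] bond c/2=31/800: DF=(8723973/8000000 − 31/800·(0.982700+0.975800+0.958800+0.924500))/(1+31/800) = 1813/2000 ≈ 0.906500
step 6 [3y] swap r/2=1375/56108: DF=(1 − 1375/56108·(0.982700+0.975800+0.958800+0.924500+0.906500))/(1+1375/56108) = 69/80 ≈ 0.862500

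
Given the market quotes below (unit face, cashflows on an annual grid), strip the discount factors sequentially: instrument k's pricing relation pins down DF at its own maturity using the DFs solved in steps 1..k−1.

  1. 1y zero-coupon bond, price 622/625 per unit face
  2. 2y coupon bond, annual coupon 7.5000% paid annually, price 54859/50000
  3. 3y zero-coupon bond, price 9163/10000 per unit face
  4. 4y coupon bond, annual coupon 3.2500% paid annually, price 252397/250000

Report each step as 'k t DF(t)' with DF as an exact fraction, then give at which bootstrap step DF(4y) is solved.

1 1 622/625
2 2 1189/1250
3 3 9163/10000
4 4 8877/10000
DF(4y) is solved at step 4

step 1 [1y] zero: DF = P = 622/625 ≈ 0.995200
step 2 [2y] bond c/1=3/40: DF=(54859/50000 − 3/40·(0.995200))/(1+3/40) = 1189/1250 ≈ 0.951200
step 3 [3y] zero: DF = P = 9163/10000 ≈ 0.916300
step 4 [4y] bond c/1=13/400: DF=(252397/250000 − 13/400·(0.995200+0.951200+0.916300))/(1+13/400) = 8877/10000 ≈ 0.887700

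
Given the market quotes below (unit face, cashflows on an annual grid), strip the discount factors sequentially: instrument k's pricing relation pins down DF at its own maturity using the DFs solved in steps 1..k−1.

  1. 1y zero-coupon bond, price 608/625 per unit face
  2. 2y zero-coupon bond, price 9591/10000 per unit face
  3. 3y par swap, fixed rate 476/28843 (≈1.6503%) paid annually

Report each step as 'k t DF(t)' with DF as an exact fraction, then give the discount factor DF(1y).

step 1 [1y] zero: DF = P = 608/625 ≈ 0.972800
step 2 [2y] zero: DF = P = 9591/10000 ≈ 0.959100
step 3 [3y] swap r/1=476/28843: DF=(1 − 476/28843·(0.972800+0.959100))/(1+476/28843) = 2381/2500 ≈ 0.952400

1 1 608/625
2 2 9591/10000
3 3 2381/2500
DF(1y) = 608/625 ≈ 0.972800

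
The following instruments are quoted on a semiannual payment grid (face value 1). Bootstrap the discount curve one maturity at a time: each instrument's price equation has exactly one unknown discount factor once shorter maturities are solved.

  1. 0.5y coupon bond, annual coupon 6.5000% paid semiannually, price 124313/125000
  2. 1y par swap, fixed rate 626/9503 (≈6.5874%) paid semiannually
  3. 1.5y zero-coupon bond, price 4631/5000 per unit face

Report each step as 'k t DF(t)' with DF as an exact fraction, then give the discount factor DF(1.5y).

1 1/2 602/625
2 1 4687/5000
3 3/2 4631/5000
DF(1.5y) = 4631/5000 ≈ 0.926200

step 1 [0.5y] bond c/2=13/400: DF=(124313/125000 − 13/400·(0))/(1+13/400) = 602/625 ≈ 0.963200
step 2 [1y] swap r/2=313/9503: DF=(1 − 313/9503·(0.963200))/(1+313/9503) = 4687/5000 ≈ 0.937400
step 3 [1.5y] zero: DF = P = 4631/5000 ≈ 0.926200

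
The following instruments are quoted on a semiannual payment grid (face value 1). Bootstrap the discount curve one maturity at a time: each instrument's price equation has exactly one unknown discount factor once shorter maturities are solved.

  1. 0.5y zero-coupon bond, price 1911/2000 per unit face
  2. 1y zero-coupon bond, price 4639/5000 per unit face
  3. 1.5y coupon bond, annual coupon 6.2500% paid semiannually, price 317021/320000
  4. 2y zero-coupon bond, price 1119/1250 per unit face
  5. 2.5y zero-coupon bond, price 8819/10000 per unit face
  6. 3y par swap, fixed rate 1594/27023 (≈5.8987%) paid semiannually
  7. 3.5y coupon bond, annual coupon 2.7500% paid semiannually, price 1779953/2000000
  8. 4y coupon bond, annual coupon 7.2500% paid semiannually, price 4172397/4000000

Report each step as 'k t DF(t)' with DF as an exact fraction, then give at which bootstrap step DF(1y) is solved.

step 1 [0.5y] zero: DF = P = 1911/2000 ≈ 0.955500
step 2 [1y] zero: DF = P = 4639/5000 ≈ 0.927800
step 3 [1.5y] bond c/2=1/32: DF=(317021/320000 − 1/32·(0.955500+0.927800))/(1+1/32) = 2259/2500 ≈ 0.903600
step 4 [2y] zero: DF = P = 1119/1250 ≈ 0.895200
step 5 [2.5y] zero: DF = P = 8819/10000 ≈ 0.881900
step 6 [3y] swap r/2=797/27023: DF=(1 − 797/27023·(0.955500+0.927800+0.903600+0.895200+0.881900))/(1+797/27023) = 4203/5000 ≈ 0.840600
step 7 [3.5y] bond c/2=11/800: DF=(1779953/2000000 − 11/800·(0.955500+0.927800+0.903600+0.895200+0.881900+0.840600))/(1+11/800) = 4023/5000 ≈ 0.804600
step 8 [4y] bond c/2=29/800: DF=(4172397/4000000 − 29/800·(0.955500+0.927800+0.903600+0.895200+0.881900+0.840600+0.804600))/(1+29/800) = 3947/5000 ≈ 0.789400

1 1/2 1911/2000
2 1 4639/5000
3 3/2 2259/2500
4 2 1119/1250
5 5/2 8819/10000
6 3 4203/5000
7 7/2 4023/5000
8 4 3947/5000
DF(1y) is solved at step 2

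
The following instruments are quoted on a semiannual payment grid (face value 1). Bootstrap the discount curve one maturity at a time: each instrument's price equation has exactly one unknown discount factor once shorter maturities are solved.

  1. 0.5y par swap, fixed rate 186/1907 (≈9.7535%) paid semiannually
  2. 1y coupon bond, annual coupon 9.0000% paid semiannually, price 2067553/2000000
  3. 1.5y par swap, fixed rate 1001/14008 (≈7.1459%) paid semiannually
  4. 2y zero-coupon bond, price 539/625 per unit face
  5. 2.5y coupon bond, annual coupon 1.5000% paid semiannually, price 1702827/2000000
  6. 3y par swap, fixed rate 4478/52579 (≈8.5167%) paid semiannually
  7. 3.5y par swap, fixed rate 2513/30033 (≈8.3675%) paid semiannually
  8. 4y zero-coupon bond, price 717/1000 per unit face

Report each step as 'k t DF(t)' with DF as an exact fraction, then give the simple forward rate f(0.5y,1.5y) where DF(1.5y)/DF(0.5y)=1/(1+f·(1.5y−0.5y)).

1 1/2 1907/2000
2 1 4741/5000
3 3/2 8999/10000
4 2 539/625
5 5/2 4089/5000
6 3 7761/10000
7 7/2 7487/10000
8 4 717/1000
f(0.5y,1.5y) = ((1907/2000)/(8999/10000) − 1)/(1) = 536/8999 ≈ 5.9562%

step 1 [0.5y] swap r/2=93/1907: DF=(1 − 93/1907·(0))/(1+93/1907) = 1907/2000 ≈ 0.953500
step 2 [1y] bond c/2=9/200: DF=(2067553/2000000 − 9/200·(0.953500))/(1+9/200) = 4741/5000 ≈ 0.948200
step 3 [1.5y] swap r/2=1001/28016: DF=(1 − 1001/28016·(0.953500+0.948200))/(1+1001/28016) = 8999/10000 ≈ 0.899900
step 4 [2y] zero: DF = P = 539/625 ≈ 0.862400
step 5 [2.5y] bond c/2=3/400: DF=(1702827/2000000 − 3/400·(0.953500+0.948200+0.899900+0.862400))/(1+3/400) = 4089/5000 ≈ 0.817800
step 6 [3y] swap r/2=2239/52579: DF=(1 − 2239/52579·(0.953500+0.948200+0.899900+0.862400+0.817800))/(1+2239/52579) = 7761/10000 ≈ 0.776100
step 7 [3.5y] swap r/2=2513/60066: DF=(1 − 2513/60066·(0.953500+0.948200+0.899900+0.862400+0.817800+0.776100))/(1+2513/60066) = 7487/10000 ≈ 0.748700
step 8 [4y] zero: DF = P = 717/1000 ≈ 0.717000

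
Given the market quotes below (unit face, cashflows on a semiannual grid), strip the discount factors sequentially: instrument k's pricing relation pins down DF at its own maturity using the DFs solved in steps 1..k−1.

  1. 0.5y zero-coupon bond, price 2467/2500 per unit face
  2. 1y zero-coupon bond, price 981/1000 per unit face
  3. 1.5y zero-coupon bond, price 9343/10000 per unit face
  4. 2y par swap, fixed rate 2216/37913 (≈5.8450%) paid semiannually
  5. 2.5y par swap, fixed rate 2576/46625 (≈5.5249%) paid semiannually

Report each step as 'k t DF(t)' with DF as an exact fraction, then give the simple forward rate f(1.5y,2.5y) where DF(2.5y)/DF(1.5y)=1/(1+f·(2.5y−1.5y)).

step 1 [0.5y] zero: DF = P = 2467/2500 ≈ 0.986800
step 2 [1y] zero: DF = P = 981/1000 ≈ 0.981000
step 3 [1.5y] zero: DF = P = 9343/10000 ≈ 0.934300
step 4 [2y] swap r/2=1108/37913: DF=(1 − 1108/37913·(0.986800+0.981000+0.934300))/(1+1108/37913) = 2223/2500 ≈ 0.889200
step 5 [2.5y] swap r/2=1288/46625: DF=(1 − 1288/46625·(0.986800+0.981000+0.934300+0.889200))/(1+1288/46625) = 1089/1250 ≈ 0.871200

1 1/2 2467/2500
2 1 981/1000
3 3/2 9343/10000
4 2 2223/2500
5 5/2 1089/1250
f(1.5y,2.5y) = ((9343/10000)/(1089/1250) − 1)/(1) = 631/8712 ≈ 7.2429%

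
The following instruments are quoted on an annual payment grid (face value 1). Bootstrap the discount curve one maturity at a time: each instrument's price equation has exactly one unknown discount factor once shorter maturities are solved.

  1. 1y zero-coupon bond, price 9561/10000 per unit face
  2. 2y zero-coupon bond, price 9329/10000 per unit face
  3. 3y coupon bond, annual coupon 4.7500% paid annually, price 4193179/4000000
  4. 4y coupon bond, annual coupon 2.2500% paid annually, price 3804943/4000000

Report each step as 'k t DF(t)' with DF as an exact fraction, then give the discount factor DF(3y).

step 1 [1y] zero: DF = P = 9561/10000 ≈ 0.956100
step 2 [2y] zero: DF = P = 9329/10000 ≈ 0.932900
step 3 [3y] bond c/1=19/400: DF=(4193179/4000000 − 19/400·(0.956100+0.932900))/(1+19/400) = 9151/10000 ≈ 0.915100
step 4 [4y] bond c/1=9/400: DF=(3804943/4000000 − 9/400·(0.956100+0.932900+0.915100))/(1+9/400) = 4343/5000 ≈ 0.868600

1 1 9561/10000
2 2 9329/10000
3 3 9151/10000
4 4 4343/5000
DF(3y) = 9151/10000 ≈ 0.915100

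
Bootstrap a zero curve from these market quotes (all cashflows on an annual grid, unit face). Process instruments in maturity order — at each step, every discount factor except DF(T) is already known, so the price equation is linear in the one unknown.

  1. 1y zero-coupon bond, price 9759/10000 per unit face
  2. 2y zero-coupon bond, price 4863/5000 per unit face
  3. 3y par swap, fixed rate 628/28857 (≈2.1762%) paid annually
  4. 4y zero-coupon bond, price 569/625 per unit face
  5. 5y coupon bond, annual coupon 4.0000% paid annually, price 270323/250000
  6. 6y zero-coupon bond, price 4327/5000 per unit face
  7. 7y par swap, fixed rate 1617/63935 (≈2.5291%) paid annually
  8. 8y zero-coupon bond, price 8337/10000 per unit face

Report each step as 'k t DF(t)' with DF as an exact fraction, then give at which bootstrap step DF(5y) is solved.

step 1 [1y] zero: DF = P = 9759/10000 ≈ 0.975900
step 2 [2y] zero: DF = P = 4863/5000 ≈ 0.972600
step 3 [3y] swap r/1=628/28857: DF=(1 − 628/28857·(0.975900+0.972600))/(1+628/28857) = 2343/2500 ≈ 0.937200
step 4 [4y] zero: DF = P = 569/625 ≈ 0.910400
step 5 [5y] bond c/1=1/25: DF=(270323/250000 − 1/25·(0.975900+0.972600+0.937200+0.910400))/(1+1/25) = 8937/10000 ≈ 0.893700
step 6 [6y] zero: DF = P = 4327/5000 ≈ 0.865400
step 7 [7y] swap r/1=1617/63935: DF=(1 − 1617/63935·(0.975900+0.972600+0.937200+0.910400+0.893700+0.865400))/(1+1617/63935) = 8383/10000 ≈ 0.838300
step 8 [8y] zero: DF = P = 8337/10000 ≈ 0.833700

1 1 9759/10000
2 2 4863/5000
3 3 2343/2500
4 4 569/625
5 5 8937/10000
6 6 4327/5000
7 7 8383/10000
8 8 8337/10000
DF(5y) is solved at step 5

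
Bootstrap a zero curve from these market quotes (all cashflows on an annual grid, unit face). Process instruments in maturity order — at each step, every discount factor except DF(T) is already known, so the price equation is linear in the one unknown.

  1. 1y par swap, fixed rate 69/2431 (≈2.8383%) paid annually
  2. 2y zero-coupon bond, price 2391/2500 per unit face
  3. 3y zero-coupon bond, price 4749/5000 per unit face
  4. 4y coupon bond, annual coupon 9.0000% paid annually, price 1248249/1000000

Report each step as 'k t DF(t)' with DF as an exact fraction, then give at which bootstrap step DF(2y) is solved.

1 1 2431/2500
2 2 2391/2500
3 3 4749/5000
4 4 363/400
DF(2y) is solved at step 2

step 1 [1y] swap r/1=69/2431: DF=(1 − 69/2431·(0))/(1+69/2431) = 2431/2500 ≈ 0.972400
step 2 [2y] zero: DF = P = 2391/2500 ≈ 0.956400
step 3 [3y] zero: DF = P = 4749/5000 ≈ 0.949800
step 4 [4y] bond c/1=9/100: DF=(1248249/1000000 − 9/100·(0.972400+0.956400+0.949800))/(1+9/100) = 363/400 ≈ 0.907500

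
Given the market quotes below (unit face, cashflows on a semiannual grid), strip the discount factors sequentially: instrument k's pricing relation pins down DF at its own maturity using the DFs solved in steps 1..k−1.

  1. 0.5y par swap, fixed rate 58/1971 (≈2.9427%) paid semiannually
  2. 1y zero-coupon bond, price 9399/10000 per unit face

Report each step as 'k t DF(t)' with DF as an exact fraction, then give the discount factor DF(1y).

1 1/2 1971/2000
2 1 9399/10000
DF(1y) = 9399/10000 ≈ 0.939900

step 1 [0.5y] swap r/2=29/1971: DF=(1 − 29/1971·(0))/(1+29/1971) = 1971/2000 ≈ 0.985500
step 2 [1y] zero: DF = P = 9399/10000 ≈ 0.939900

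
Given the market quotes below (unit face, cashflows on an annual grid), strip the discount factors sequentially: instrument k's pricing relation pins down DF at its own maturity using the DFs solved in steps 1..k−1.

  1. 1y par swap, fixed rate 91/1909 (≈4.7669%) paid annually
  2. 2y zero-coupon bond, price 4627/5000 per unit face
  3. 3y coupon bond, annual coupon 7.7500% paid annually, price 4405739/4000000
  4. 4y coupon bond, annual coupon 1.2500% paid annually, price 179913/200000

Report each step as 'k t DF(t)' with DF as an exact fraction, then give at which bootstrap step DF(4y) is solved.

step 1 [1y] swap r/1=91/1909: DF=(1 − 91/1909·(0))/(1+91/1909) = 1909/2000 ≈ 0.954500
step 2 [2y] zero: DF = P = 4627/5000 ≈ 0.925400
step 3 [3y] bond c/1=31/400: DF=(4405739/4000000 − 31/400·(0.954500+0.925400))/(1+31/400) = 887/1000 ≈ 0.887000
step 4 [4y] bond c/1=1/80: DF=(179913/200000 − 1/80·(0.954500+0.925400+0.887000))/(1+1/80) = 8543/10000 ≈ 0.854300

1 1 1909/2000
2 2 4627/5000
3 3 887/1000
4 4 8543/10000
DF(4y) is solved at step 4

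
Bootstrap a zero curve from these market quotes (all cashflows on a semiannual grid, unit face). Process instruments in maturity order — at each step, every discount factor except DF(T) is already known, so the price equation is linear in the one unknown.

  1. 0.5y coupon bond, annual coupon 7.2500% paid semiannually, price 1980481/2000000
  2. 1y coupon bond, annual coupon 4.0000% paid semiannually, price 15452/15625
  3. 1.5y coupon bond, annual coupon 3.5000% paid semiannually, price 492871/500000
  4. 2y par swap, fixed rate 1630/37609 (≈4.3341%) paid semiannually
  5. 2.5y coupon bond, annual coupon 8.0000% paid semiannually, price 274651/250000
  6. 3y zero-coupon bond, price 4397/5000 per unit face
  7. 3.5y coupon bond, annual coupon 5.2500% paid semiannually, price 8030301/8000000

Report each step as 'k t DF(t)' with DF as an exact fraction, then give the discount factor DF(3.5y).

1 1/2 2389/2500
2 1 2377/2500
3 3/2 117/125
4 2 1837/2000
5 5/2 9117/10000
6 3 4397/5000
7 7/2 8361/10000
DF(3.5y) = 8361/10000 ≈ 0.836100

step 1 [0.5y] bond c/2=29/800: DF=(1980481/2000000 − 29/800·(0))/(1+29/800) = 2389/2500 ≈ 0.955600
step 2 [1y] bond c/2=1/50: DF=(15452/15625 − 1/50·(0.955600))/(1+1/50) = 2377/2500 ≈ 0.950800
step 3 [1.5y] bond c/2=7/400: DF=(492871/500000 − 7/400·(0.955600+0.950800))/(1+7/400) = 117/125 ≈ 0.936000
step 4 [2y] swap r/2=815/37609: DF=(1 − 815/37609·(0.955600+0.950800+0.936000))/(1+815/37609) = 1837/2000 ≈ 0.918500
step 5 [2.5y] bond c/2=1/25: DF=(274651/250000 − 1/25·(0.955600+0.950800+0.936000+0.918500))/(1+1/25) = 9117/10000 ≈ 0.911700
step 6 [3y] zero: DF = P = 4397/5000 ≈ 0.879400
step 7 [3.5y] bond c/2=21/800: DF=(8030301/8000000 − 21/800·(0.955600+0.950800+0.936000+0.918500+0.911700+0.879400))/(1+21/800) = 8361/10000 ≈ 0.836100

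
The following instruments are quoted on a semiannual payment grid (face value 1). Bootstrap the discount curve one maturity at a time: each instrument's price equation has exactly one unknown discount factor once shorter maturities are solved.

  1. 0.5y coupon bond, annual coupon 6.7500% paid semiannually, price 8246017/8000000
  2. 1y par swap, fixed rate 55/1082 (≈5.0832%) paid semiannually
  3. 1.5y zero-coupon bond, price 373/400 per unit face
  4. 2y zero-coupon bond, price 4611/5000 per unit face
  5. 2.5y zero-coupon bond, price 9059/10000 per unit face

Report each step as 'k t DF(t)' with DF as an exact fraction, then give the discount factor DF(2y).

1 1/2 9971/10000
2 1 1901/2000
3 3/2 373/400
4 2 4611/5000
5 5/2 9059/10000
DF(2y) = 4611/5000 ≈ 0.922200

step 1 [0.5y] bond c/2=27/800: DF=(8246017/8000000 − 27/800·(0))/(1+27/800) = 9971/10000 ≈ 0.997100
step 2 [1y] swap r/2=55/2164: DF=(1 − 55/2164·(0.997100))/(1+55/2164) = 1901/2000 ≈ 0.950500
step 3 [1.5y] zero: DF = P = 373/400 ≈ 0.932500
step 4 [2y] zero: DF = P = 4611/5000 ≈ 0.922200
step 5 [2.5y] zero: DF = P = 9059/10000 ≈ 0.905900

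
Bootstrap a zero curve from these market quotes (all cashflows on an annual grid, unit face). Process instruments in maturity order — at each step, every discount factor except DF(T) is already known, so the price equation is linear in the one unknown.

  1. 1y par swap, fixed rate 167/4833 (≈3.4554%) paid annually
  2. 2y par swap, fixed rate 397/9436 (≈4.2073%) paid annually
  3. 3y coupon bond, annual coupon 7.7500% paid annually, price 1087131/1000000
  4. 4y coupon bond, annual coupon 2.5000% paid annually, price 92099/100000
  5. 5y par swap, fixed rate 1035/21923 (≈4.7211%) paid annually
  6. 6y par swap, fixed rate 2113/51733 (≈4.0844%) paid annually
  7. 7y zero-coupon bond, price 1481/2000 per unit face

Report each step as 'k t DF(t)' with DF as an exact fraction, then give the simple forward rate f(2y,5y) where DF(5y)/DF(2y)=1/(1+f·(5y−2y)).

1 1 4833/5000
2 2 4603/5000
3 3 2183/2500
4 4 1039/1250
5 5 793/1000
6 6 7887/10000
7 7 1481/2000
f(2y,5y) = ((4603/5000)/(793/1000) − 1)/(3) = 638/11895 ≈ 5.3636%

step 1 [1y] swap r/1=167/4833: DF=(1 − 167/4833·(0))/(1+167/4833) = 4833/5000 ≈ 0.966600
step 2 [2y] swap r/1=397/9436: DF=(1 − 397/9436·(0.966600))/(1+397/9436) = 4603/5000 ≈ 0.920600
step 3 [3y] bond c/1=31/400: DF=(1087131/1000000 − 31/400·(0.966600+0.920600))/(1+31/400) = 2183/2500 ≈ 0.873200
step 4 [4y] bond c/1=1/40: DF=(92099/100000 − 1/40·(0.966600+0.920600+0.873200))/(1+1/40) = 1039/1250 ≈ 0.831200
step 5 [5y] swap r/1=1035/21923: DF=(1 − 1035/21923·(0.966600+0.920600+0.873200+0.831200))/(1+1035/21923) = 793/1000 ≈ 0.793000
step 6 [6y] swap r/1=2113/51733: DF=(1 − 2113/51733·(0.966600+0.920600+0.873200+0.831200+0.793000))/(1+2113/51733) = 7887/10000 ≈ 0.788700
step 7 [7y] zero: DF = P = 1481/2000 ≈ 0.740500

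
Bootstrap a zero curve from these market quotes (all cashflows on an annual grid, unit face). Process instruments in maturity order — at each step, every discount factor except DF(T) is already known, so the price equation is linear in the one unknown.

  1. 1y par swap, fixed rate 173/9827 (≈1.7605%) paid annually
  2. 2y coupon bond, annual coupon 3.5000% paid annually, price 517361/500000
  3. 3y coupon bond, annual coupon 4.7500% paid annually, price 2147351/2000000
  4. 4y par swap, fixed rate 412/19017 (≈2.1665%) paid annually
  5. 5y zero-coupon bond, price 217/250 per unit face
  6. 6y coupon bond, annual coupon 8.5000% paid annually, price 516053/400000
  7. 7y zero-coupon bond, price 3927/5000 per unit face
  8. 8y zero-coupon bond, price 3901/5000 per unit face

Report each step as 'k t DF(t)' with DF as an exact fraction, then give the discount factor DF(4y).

step 1 [1y] swap r/1=173/9827: DF=(1 − 173/9827·(0))/(1+173/9827) = 9827/10000 ≈ 0.982700
step 2 [2y] bond c/1=7/200: DF=(517361/500000 − 7/200·(0.982700))/(1+7/200) = 1933/2000 ≈ 0.966500
step 3 [3y] bond c/1=19/400: DF=(2147351/2000000 − 19/400·(0.982700+0.966500))/(1+19/400) = 4683/5000 ≈ 0.936600
step 4 [4y] swap r/1=412/19017: DF=(1 − 412/19017·(0.982700+0.966500+0.936600))/(1+412/19017) = 1147/1250 ≈ 0.917600
step 5 [5y] zero: DF = P = 217/250 ≈ 0.868000
step 6 [6y] bond c/1=17/200: DF=(516053/400000 − 17/200·(0.982700+0.966500+0.936600+0.917600+0.868000))/(1+17/200) = 8231/10000 ≈ 0.823100
step 7 [7y] zero: DF = P = 3927/5000 ≈ 0.785400
step 8 [8y] zero: DF = P = 3901/5000 ≈ 0.780200

1 1 9827/10000
2 2 1933/2000
3 3 4683/5000
4 4 1147/1250
5 5 217/250
6 6 8231/10000
7 7 3927/5000
8 8 3901/5000
DF(4y) = 1147/1250 ≈ 0.917600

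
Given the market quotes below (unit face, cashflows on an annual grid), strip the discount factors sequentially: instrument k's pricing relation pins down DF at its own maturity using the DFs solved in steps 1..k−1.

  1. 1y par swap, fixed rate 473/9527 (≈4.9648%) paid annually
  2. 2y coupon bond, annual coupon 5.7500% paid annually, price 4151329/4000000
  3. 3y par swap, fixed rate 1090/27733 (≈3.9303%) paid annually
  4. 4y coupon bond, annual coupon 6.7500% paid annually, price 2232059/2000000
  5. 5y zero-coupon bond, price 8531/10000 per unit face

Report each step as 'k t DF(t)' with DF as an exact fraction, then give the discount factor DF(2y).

1 1 9527/10000
2 2 581/625
3 3 891/1000
4 4 8701/10000
5 5 8531/10000
DF(2y) = 581/625 ≈ 0.929600

step 1 [1y] swap r/1=473/9527: DF=(1 − 473/9527·(0))/(1+473/9527) = 9527/10000 ≈ 0.952700
step 2 [2y] bond c/1=23/400: DF=(4151329/4000000 − 23/400·(0.952700))/(1+23/400) = 581/625 ≈ 0.929600
step 3 [3y] swap r/1=1090/27733: DF=(1 − 1090/27733·(0.952700+0.929600))/(1+1090/27733) = 891/1000 ≈ 0.891000
step 4 [4y] bond c/1=27/400: DF=(2232059/2000000 − 27/400·(0.952700+0.929600+0.891000))/(1+27/400) = 8701/10000 ≈ 0.870100
step 5 [5y] zero: DF = P = 8531/10000 ≈ 0.853100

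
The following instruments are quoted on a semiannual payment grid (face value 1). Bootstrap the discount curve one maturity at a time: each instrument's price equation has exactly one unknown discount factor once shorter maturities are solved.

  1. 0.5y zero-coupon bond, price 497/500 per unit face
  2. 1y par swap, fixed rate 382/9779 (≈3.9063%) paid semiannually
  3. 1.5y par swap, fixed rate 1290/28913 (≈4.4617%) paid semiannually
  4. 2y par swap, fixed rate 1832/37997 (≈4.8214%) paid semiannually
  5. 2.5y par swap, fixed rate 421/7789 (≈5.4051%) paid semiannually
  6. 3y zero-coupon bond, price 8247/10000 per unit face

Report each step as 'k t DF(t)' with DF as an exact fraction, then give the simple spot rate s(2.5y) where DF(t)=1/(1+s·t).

1 1/2 497/500
2 1 4809/5000
3 3/2 1871/2000
4 2 2271/2500
5 5/2 8737/10000
6 3 8247/10000
s(2.5y) = (1/(8737/10000) − 1)/(5/2) = 2526/43685 ≈ 5.7823%

step 1 [0.5y] zero: DF = P = 497/500 ≈ 0.994000
step 2 [1y] swap r/2=191/9779: DF=(1 − 191/9779·(0.994000))/(1+191/9779) = 4809/5000 ≈ 0.961800
step 3 [1.5y] swap r/2=645/28913: DF=(1 − 645/28913·(0.994000+0.961800))/(1+645/28913) = 1871/2000 ≈ 0.935500
step 4 [2y] swap r/2=916/37997: DF=(1 − 916/37997·(0.994000+0.961800+0.935500))/(1+916/37997) = 2271/2500 ≈ 0.908400
step 5 [2.5y] swap r/2=421/15578: DF=(1 − 421/15578·(0.994000+0.961800+0.935500+0.908400))/(1+421/15578) = 8737/10000 ≈ 0.873700
step 6 [3y] zero: DF = P = 8247/10000 ≈ 0.824700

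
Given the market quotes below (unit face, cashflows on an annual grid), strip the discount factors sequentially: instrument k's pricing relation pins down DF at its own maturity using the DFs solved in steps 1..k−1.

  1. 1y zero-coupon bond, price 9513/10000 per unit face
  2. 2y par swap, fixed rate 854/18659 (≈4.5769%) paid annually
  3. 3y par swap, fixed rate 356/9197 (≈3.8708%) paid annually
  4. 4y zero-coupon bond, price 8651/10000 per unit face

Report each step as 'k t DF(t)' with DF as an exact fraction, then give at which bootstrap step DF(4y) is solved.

step 1 [1y] zero: DF = P = 9513/10000 ≈ 0.951300
step 2 [2y] swap r/1=854/18659: DF=(1 − 854/18659·(0.951300))/(1+854/18659) = 4573/5000 ≈ 0.914600
step 3 [3y] swap r/1=356/9197: DF=(1 − 356/9197·(0.951300+0.914600))/(1+356/9197) = 2233/2500 ≈ 0.893200
step 4 [4y] zero: DF = P = 8651/10000 ≈ 0.865100

1 1 9513/10000
2 2 4573/5000
3 3 2233/2500
4 4 8651/10000
DF(4y) is solved at step 4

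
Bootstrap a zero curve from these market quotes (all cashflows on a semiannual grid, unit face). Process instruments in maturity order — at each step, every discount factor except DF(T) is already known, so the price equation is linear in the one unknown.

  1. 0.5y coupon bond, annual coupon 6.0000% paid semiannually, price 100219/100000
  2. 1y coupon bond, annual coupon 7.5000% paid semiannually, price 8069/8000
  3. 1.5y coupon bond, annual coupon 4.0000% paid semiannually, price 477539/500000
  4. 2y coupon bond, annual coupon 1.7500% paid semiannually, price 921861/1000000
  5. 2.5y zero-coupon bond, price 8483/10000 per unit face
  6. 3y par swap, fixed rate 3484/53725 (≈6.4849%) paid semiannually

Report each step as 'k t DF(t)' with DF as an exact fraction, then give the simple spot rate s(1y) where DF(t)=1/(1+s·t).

1 1/2 973/1000
2 1 937/1000
3 3/2 8989/10000
4 2 1779/2000
5 5/2 8483/10000
6 3 4129/5000
s(1y) = (1/(937/1000) − 1)/(1) = 63/937 ≈ 6.7236%

step 1 [0.5y] bond c/2=3/100: DF=(100219/100000 − 3/100·(0))/(1+3/100) = 973/1000 ≈ 0.973000
step 2 [1y] bond c/2=3/80: DF=(8069/8000 − 3/80·(0.973000))/(1+3/80) = 937/1000 ≈ 0.937000
step 3 [1.5y] bond c/2=1/50: DF=(477539/500000 − 1/50·(0.973000+0.937000))/(1+1/50) = 8989/10000 ≈ 0.898900
step 4 [2y] bond c/2=7/800: DF=(921861/1000000 − 7/800·(0.973000+0.937000+0.898900))/(1+7/800) = 1779/2000 ≈ 0.889500
step 5 [2.5y] zero: DF = P = 8483/10000 ≈ 0.848300
step 6 [3y] swap r/2=1742/53725: DF=(1 − 1742/53725·(0.973000+0.937000+0.898900+0.889500+0.848300))/(1+1742/53725) = 4129/5000 ≈ 0.825800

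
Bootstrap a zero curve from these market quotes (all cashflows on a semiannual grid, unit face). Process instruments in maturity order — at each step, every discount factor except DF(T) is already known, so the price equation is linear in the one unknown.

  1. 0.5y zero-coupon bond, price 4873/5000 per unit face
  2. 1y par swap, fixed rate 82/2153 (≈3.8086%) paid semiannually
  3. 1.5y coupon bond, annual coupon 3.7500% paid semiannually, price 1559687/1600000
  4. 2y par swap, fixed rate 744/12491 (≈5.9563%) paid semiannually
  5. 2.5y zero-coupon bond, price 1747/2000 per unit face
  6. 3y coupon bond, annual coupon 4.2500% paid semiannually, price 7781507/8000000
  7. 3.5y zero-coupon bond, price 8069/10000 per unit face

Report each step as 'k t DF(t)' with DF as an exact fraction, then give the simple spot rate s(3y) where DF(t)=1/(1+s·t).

step 1 [0.5y] zero: DF = P = 4873/5000 ≈ 0.974600
step 2 [1y] swap r/2=41/2153: DF=(1 − 41/2153·(0.974600))/(1+41/2153) = 9631/10000 ≈ 0.963100
step 3 [1.5y] bond c/2=3/160: DF=(1559687/1600000 − 3/160·(0.974600+0.963100))/(1+3/160) = 2303/2500 ≈ 0.921200
step 4 [2y] swap r/2=372/12491: DF=(1 − 372/12491·(0.974600+0.963100+0.921200))/(1+372/12491) = 2221/2500 ≈ 0.888400
step 5 [2.5y] zero: DF = P = 1747/2000 ≈ 0.873500
step 6 [3y] bond c/2=17/800: DF=(7781507/8000000 − 17/800·(0.974600+0.963100+0.921200+0.888400+0.873500))/(1+17/800) = 8563/10000 ≈ 0.856300
step 7 [3.5y] zero: DF = P = 8069/10000 ≈ 0.806900

1 1/2 4873/5000
2 1 9631/10000
3 3/2 2303/2500
4 2 2221/2500
5 5/2 1747/2000
6 3 8563/10000
7 7/2 8069/10000
s(3y) = (1/(8563/10000) − 1)/(3) = 479/8563 ≈ 5.5938%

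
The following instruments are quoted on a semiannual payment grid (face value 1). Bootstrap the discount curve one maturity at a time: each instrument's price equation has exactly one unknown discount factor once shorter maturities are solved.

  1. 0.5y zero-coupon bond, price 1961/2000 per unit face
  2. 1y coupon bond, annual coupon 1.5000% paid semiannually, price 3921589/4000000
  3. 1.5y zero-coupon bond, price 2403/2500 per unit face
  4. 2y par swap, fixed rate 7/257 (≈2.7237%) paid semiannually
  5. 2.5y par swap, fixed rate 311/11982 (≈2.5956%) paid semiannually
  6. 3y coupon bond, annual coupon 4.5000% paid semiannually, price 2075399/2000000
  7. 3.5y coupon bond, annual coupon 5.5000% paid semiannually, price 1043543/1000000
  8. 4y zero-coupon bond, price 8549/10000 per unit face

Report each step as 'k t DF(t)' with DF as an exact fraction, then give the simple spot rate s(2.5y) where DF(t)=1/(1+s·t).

1 1/2 1961/2000
2 1 4829/5000
3 3/2 2403/2500
4 2 379/400
5 5/2 4689/5000
6 3 4547/5000
7 7/2 863/1000
8 4 8549/10000
s(2.5y) = (1/(4689/5000) − 1)/(5/2) = 622/23445 ≈ 2.6530%

step 1 [0.5y] zero: DF = P = 1961/2000 ≈ 0.980500
step 2 [1y] bond c/2=3/400: DF=(3921589/4000000 − 3/400·(0.980500))/(1+3/400) = 4829/5000 ≈ 0.965800
step 3 [1.5y] zero: DF = P = 2403/2500 ≈ 0.961200
step 4 [2y] swap r/2=7/514: DF=(1 − 7/514·(0.980500+0.965800+0.961200))/(1+7/514) = 379/400 ≈ 0.947500
step 5 [2.5y] swap r/2=311/23964: DF=(1 − 311/23964·(0.980500+0.965800+0.961200+0.947500))/(1+311/23964) = 4689/5000 ≈ 0.937800
step 6 [3y] bond c/2=9/400: DF=(2075399/2000000 − 9/400·(0.980500+0.965800+0.961200+0.947500+0.937800))/(1+9/400) = 4547/5000 ≈ 0.909400
step 7 [3.5y] bond c/2=11/400: DF=(1043543/1000000 − 11/400·(0.980500+0.965800+0.961200+0.947500+0.937800+0.909400))/(1+11/400) = 863/1000 ≈ 0.863000
step 8 [4y] zero: DF = P = 8549/10000 ≈ 0.854900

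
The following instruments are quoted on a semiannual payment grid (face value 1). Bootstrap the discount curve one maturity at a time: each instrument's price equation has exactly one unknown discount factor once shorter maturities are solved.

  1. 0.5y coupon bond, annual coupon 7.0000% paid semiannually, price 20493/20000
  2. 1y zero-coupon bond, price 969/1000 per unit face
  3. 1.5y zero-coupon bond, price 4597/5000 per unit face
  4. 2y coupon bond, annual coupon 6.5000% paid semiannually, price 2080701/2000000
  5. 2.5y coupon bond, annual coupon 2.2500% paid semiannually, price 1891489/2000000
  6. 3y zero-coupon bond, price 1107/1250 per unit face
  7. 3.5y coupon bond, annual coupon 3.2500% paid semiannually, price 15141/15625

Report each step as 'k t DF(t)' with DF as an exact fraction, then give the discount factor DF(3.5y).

step 1 [0.5y] bond c/2=7/200: DF=(20493/20000 − 7/200·(0))/(1+7/200) = 99/100 ≈ 0.990000
step 2 [1y] zero: DF = P = 969/1000 ≈ 0.969000
step 3 [1.5y] zero: DF = P = 4597/5000 ≈ 0.919400
step 4 [2y] bond c/2=13/400: DF=(2080701/2000000 − 13/400·(0.990000+0.969000+0.919400))/(1+13/400) = 917/1000 ≈ 0.917000
step 5 [2.5y] bond c/2=9/800: DF=(1891489/2000000 − 9/800·(0.990000+0.969000+0.919400+0.917000))/(1+9/800) = 893/1000 ≈ 0.893000
step 6 [3y] zero: DF = P = 1107/1250 ≈ 0.885600
step 7 [3.5y] bond c/2=13/800: DF=(15141/15625 − 13/800·(0.990000+0.969000+0.919400+0.917000+0.893000+0.885600))/(1+13/800) = 2161/2500 ≈ 0.864400

1 1/2 99/100
2 1 969/1000
3 3/2 4597/5000
4 2 917/1000
5 5/2 893/1000
6 3 1107/1250
7 7/2 2161/2500
DF(3.5y) = 2161/2500 ≈ 0.864400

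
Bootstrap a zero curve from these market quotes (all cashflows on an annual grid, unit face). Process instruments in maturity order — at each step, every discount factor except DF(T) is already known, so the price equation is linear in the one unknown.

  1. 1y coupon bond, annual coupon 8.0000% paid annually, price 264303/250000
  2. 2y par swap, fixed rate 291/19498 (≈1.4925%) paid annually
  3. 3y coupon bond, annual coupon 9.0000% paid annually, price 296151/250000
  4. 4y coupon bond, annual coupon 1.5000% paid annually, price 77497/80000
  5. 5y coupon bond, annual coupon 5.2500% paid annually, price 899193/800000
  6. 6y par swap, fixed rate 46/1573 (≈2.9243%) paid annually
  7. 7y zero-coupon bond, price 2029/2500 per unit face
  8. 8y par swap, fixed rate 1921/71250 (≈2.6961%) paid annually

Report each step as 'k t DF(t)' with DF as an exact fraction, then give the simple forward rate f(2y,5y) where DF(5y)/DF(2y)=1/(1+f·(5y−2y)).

step 1 [1y] bond c/1=2/25: DF=(264303/250000 − 2/25·(0))/(1+2/25) = 9789/10000 ≈ 0.978900
step 2 [2y] swap r/1=291/19498: DF=(1 − 291/19498·(0.978900))/(1+291/19498) = 9709/10000 ≈ 0.970900
step 3 [3y] bond c/1=9/100: DF=(296151/250000 − 9/100·(0.978900+0.970900))/(1+9/100) = 4629/5000 ≈ 0.925800
step 4 [4y] bond c/1=3/200: DF=(77497/80000 − 3/200·(0.978900+0.970900+0.925800))/(1+3/200) = 9119/10000 ≈ 0.911900
step 5 [5y] bond c/1=21/400: DF=(899193/800000 − 21/400·(0.978900+0.970900+0.925800+0.911900))/(1+21/400) = 879/1000 ≈ 0.879000
step 6 [6y] swap r/1=46/1573: DF=(1 − 46/1573·(0.978900+0.970900+0.925800+0.911900+0.879000))/(1+46/1573) = 839/1000 ≈ 0.839000
step 7 [7y] zero: DF = P = 2029/2500 ≈ 0.811600
step 8 [8y] swap r/1=1921/71250: DF=(1 − 1921/71250·(0.978900+0.970900+0.925800+0.911900+0.879000+0.839000+0.811600))/(1+1921/71250) = 8079/10000 ≈ 0.807900

1 1 9789/10000
2 2 9709/10000
3 3 4629/5000
4 4 9119/10000
5 5 879/1000
6 6 839/1000
7 7 2029/2500
8 8 8079/10000
f(2y,5y) = ((9709/10000)/(879/1000) − 1)/(3) = 919/26370 ≈ 3.4850%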